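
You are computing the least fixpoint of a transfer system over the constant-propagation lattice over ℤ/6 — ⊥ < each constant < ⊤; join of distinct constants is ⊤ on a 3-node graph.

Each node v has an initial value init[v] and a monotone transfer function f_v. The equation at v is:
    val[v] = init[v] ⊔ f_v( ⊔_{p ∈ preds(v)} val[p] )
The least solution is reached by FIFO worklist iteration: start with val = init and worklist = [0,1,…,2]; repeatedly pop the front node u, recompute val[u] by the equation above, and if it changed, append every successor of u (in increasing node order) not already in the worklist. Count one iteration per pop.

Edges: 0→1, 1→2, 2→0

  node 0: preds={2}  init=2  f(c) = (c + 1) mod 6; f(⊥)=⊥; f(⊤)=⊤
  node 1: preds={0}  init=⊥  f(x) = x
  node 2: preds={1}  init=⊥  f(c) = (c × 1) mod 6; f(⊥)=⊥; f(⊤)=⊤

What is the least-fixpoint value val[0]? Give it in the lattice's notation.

Iteration log — 7 steps:
  step 1. node 0  ⊔preds=⊥  new=2  stable
  step 2. node 1  ⊔preds=2  new=2  old=⊥  +wl: 
  step 3. node 2  ⊔preds=2  new=2  old=⊥  +wl: 0
  step 4. node 0  ⊔preds=2  new=⊤  old=2  +wl: 1
  step 5. node 1  ⊔preds=⊤  new=⊤  old=2  +wl: 2
  step 6. node 2  ⊔preds=⊤  new=⊤  old=2  +wl: 0
  step 7. node 0  ⊔preds=⊤  new=⊤  stable

Least fixpoint reached:
  node 0: ⊤
  node 1: ⊤
  node 2: ⊤

⊤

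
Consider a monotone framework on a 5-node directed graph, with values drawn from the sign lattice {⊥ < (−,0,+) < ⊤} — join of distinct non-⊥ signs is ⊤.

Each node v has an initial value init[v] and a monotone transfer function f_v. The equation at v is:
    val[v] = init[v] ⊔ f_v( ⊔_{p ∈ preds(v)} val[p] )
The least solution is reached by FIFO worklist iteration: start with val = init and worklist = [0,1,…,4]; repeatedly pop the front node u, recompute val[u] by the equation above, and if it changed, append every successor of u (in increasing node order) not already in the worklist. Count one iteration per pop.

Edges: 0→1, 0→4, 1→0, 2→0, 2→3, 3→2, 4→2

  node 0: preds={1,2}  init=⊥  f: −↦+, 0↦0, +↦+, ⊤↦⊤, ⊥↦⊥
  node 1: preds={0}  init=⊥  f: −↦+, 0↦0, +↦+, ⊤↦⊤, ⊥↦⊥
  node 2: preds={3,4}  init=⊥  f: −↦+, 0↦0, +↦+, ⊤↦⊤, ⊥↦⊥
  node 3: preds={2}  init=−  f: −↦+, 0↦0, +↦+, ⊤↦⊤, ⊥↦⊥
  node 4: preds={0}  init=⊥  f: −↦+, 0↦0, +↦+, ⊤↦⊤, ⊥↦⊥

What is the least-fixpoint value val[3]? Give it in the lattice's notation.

Iteration log — 16 steps:
  step 1. node 0  ⊔preds=⊥  new=⊥  stable
  step 2. node 1  ⊔preds=⊥  new=⊥  stable
  step 3. node 2  ⊔preds=−  new=+  old=⊥  +wl: 0
  step 4. node 3  ⊔preds=+  new=⊤  old=−  +wl: 2
  step 5. node 4  ⊔preds=⊥  new=⊥  stable
  step 6. node 0  ⊔preds=+  new=+  old=⊥  +wl: 1,4
  step 7. node 2  ⊔preds=⊤  new=⊤  old=+  +wl: 0,3
  step 8. node 1  ⊔preds=+  new=+  old=⊥  +wl: 
  step 9. node 4  ⊔preds=+  new=+  old=⊥  +wl: 2
  step 10. node 0  ⊔preds=⊤  new=⊤  old=+  +wl: 1,4
  step 11. node 3  ⊔preds=⊤  new=⊤  stable
  step 12. node 2  ⊔preds=⊤  new=⊤  stable
  step 13. node 1  ⊔preds=⊤  new=⊤  old=+  +wl: 0
  step 14. node 4  ⊔preds=⊤  new=⊤  old=+  +wl: 2
  step 15. node 0  ⊔preds=⊤  new=⊤  stable
  step 16. node 2  ⊔preds=⊤  new=⊤  stable

Least fixpoint reached:
  node 0: ⊤
  node 1: ⊤
  node 2: ⊤
  node 3: ⊤
  node 4: ⊤

⊤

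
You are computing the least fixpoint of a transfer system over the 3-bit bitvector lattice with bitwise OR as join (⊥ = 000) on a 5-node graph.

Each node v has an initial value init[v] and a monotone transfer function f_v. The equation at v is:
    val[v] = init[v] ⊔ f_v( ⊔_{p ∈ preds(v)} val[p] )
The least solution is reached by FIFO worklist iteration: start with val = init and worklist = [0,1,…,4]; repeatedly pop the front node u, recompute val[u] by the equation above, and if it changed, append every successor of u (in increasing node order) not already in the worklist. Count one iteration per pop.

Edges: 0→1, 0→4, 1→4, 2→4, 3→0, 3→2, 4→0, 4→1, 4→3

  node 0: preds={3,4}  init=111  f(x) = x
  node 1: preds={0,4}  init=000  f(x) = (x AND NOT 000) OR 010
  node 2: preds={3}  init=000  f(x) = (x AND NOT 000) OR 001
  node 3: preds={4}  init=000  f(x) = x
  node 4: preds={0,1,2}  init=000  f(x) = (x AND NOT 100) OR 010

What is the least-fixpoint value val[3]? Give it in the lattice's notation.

011

Worklist (11 pops):
  #1 pop 0: in=000 → 111 (no change)
  #2 pop 1: in=111 → 111 (was 000); enqueue []
  #3 pop 2: in=000 → 001 (was 000); enqueue []
  #4 pop 3: in=000 → 000 (no change)
  #5 pop 4: in=111 → 011 (was 000); enqueue [0,1,3]
  #6 pop 0: in=011 → 111 (no change)
  #7 pop 1: in=111 → 111 (no change)
  #8 pop 3: in=011 → 011 (was 000); enqueue [0,2]
  #9 pop 0: in=011 → 111 (no change)
  #10 pop 2: in=011 → 011 (was 001); enqueue [4]
  #11 pop 4: in=111 → 011 (no change)

Fixpoint:
  val[0] = 111
  val[1] = 111
  val[2] = 011
  val[3] = 011
  val[4] = 011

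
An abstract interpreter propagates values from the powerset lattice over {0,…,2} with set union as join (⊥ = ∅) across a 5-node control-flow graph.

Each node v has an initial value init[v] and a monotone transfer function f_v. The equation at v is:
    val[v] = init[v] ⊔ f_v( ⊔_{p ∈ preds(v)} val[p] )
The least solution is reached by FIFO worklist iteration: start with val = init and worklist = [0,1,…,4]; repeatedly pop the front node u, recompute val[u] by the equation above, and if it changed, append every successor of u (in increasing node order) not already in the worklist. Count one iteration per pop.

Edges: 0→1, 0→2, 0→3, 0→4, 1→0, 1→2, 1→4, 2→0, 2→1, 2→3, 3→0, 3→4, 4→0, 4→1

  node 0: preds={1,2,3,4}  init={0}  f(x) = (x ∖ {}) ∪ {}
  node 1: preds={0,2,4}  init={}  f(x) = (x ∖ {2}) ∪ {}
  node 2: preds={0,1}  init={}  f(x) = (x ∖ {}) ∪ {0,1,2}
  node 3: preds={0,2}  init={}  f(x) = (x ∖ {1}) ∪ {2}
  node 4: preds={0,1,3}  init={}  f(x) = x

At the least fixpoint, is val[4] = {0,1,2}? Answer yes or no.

Trace (12 dequeues):
  [1] u=0 | in {} | out {0} | ==
  [2] u=1 | in {0} | out {0} | prev {} | push {0}
  [3] u=2 | in {0} | out {0,1,2} | prev {} | push {1}
  [4] u=3 | in {0,1,2} | out {0,2} | prev {} | push {}
  [5] u=4 | in {0,2} | out {0,2} | prev {} | push {}
  [6] u=0 | in {0,1,2} | out {0,1,2} | prev {0} | push {2,3,4}
  [7] u=1 | in {0,1,2} | out {0,1} | prev {0} | push {0}
  [8] u=2 | in {0,1,2} | out {0,1,2} | ==
  [9] u=3 | in {0,1,2} | out {0,2} | ==
  [10] u=4 | in {0,1,2} | out {0,1,2} | prev {0,2} | push {1}
  [11] u=0 | in {0,1,2} | out {0,1,2} | ==
  [12] u=1 | in {0,1,2} | out {0,1} | ==

Converged values:
  [0] {0,1,2}
  [1] {0,1}
  [2] {0,1,2}
  [3] {0,2}
  [4] {0,1,2}

yes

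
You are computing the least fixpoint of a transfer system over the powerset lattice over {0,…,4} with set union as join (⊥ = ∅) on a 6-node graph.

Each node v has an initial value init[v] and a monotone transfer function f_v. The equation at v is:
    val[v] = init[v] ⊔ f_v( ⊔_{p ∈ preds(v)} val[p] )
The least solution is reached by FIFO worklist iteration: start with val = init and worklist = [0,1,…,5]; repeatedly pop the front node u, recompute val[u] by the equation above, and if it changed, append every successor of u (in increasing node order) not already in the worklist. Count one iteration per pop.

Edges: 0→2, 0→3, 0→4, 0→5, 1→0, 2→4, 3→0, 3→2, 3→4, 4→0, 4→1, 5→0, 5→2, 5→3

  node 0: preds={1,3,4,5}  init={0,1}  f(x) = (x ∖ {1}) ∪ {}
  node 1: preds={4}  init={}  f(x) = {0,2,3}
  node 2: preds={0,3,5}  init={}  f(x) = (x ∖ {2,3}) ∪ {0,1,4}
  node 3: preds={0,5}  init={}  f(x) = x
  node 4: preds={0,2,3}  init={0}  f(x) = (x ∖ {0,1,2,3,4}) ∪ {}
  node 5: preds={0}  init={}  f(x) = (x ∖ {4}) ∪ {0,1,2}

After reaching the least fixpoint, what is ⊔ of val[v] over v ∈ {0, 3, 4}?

{0,1,2,3}

Worklist (14 pops):
  #1 pop 0: in={0} → {0,1} (no change)
  #2 pop 1: in={0} → {0,2,3} (was {}); enqueue [0]
  #3 pop 2: in={0,1} → {0,1,4} (was {}); enqueue []
  #4 pop 3: in={0,1} → {0,1} (was {}); enqueue [2]
  #5 pop 4: in={0,1,4} → {0} (no change)
  #6 pop 5: in={0,1} → {0,1,2} (was {}); enqueue [3]
  #7 pop 0: in={0,1,2,3} → {0,1,2,3} (was {0,1}); enqueue [4,5]
  #8 pop 2: in={0,1,2,3} → {0,1,4} (no change)
  #9 pop 3: in={0,1,2,3} → {0,1,2,3} (was {0,1}); enqueue [0,2]
  #10 pop 4: in={0,1,2,3,4} → {0} (no change)
  #11 pop 5: in={0,1,2,3} → {0,1,2,3} (was {0,1,2}); enqueue [3]
  #12 pop 0: in={0,1,2,3} → {0,1,2,3} (no change)
  #13 pop 2: in={0,1,2,3} → {0,1,4} (no change)
  #14 pop 3: in={0,1,2,3} → {0,1,2,3} (no change)

Fixpoint:
  val[0] = {0,1,2,3}
  val[1] = {0,2,3}
  val[2] = {0,1,4}
  val[3] = {0,1,2,3}
  val[4] = {0}
  val[5] = {0,1,2,3}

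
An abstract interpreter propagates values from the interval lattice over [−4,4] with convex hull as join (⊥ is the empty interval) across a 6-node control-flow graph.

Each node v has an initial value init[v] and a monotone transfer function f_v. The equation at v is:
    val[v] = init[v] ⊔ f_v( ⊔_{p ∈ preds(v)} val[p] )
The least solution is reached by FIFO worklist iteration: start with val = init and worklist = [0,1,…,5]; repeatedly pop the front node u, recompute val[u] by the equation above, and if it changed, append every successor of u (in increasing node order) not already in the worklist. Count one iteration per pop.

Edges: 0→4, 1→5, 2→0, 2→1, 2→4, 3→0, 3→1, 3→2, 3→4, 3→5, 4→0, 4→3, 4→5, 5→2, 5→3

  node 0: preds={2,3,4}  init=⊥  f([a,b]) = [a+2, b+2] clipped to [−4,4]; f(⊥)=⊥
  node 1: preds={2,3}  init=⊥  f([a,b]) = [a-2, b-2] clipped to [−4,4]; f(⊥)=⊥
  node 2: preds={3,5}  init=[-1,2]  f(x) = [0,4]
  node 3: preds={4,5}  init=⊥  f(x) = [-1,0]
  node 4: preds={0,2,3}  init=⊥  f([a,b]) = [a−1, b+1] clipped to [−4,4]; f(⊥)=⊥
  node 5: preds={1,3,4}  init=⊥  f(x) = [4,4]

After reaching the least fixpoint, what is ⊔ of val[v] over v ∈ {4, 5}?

Worklist (12 pops):
  #1 pop 0: in=[-1,2] → [1,4] (was ⊥); enqueue []
  #2 pop 1: in=[-1,2] → [-3,0] (was ⊥); enqueue []
  #3 pop 2: in=⊥ → [-1,4] (was [-1,2]); enqueue [0,1]
  #4 pop 3: in=⊥ → [-1,0] (was ⊥); enqueue [2]
  #5 pop 4: in=[-1,4] → [-2,4] (was ⊥); enqueue [3]
  #6 pop 5: in=[-3,4] → [4,4] (was ⊥); enqueue []
  #7 pop 0: in=[-2,4] → [0,4] (was [1,4]); enqueue [4]
  #8 pop 1: in=[-1,4] → [-3,2] (was [-3,0]); enqueue [5]
  #9 pop 2: in=[-1,4] → [-1,4] (no change)
  #10 pop 3: in=[-2,4] → [-1,0] (no change)
  #11 pop 4: in=[-1,4] → [-2,4] (no change)
  #12 pop 5: in=[-3,4] → [4,4] (no change)

Fixpoint:
  val[0] = [0,4]
  val[1] = [-3,2]
  val[2] = [-1,4]
  val[3] = [-1,0]
  val[4] = [-2,4]
  val[5] = [4,4]

[-2,4]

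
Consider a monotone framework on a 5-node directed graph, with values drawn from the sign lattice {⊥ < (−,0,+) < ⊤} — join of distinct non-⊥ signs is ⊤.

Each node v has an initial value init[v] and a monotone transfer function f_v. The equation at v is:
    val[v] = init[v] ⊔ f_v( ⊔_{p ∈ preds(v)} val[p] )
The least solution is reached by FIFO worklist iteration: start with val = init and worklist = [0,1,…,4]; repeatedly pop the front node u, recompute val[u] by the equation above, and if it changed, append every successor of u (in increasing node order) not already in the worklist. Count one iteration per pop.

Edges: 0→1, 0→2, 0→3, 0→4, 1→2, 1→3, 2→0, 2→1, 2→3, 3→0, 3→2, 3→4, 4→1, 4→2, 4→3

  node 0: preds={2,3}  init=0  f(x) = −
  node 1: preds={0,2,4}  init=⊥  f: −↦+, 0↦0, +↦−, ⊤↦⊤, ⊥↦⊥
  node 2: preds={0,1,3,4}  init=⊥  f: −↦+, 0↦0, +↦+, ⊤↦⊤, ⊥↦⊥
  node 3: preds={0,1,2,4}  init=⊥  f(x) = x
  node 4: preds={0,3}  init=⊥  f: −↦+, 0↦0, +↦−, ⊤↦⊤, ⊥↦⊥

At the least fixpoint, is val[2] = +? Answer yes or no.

Worklist (9 pops):
  #1 pop 0: in=⊥ → ⊤ (was 0); enqueue []
  #2 pop 1: in=⊤ → ⊤ (was ⊥); enqueue []
  #3 pop 2: in=⊤ → ⊤ (was ⊥); enqueue [0,1]
  #4 pop 3: in=⊤ → ⊤ (was ⊥); enqueue [2]
  #5 pop 4: in=⊤ → ⊤ (was ⊥); enqueue [3]
  #6 pop 0: in=⊤ → ⊤ (no change)
  #7 pop 1: in=⊤ → ⊤ (no change)
  #8 pop 2: in=⊤ → ⊤ (no change)
  #9 pop 3: in=⊤ → ⊤ (no change)

Fixpoint:
  val[0] = ⊤
  val[1] = ⊤
  val[2] = ⊤
  val[3] = ⊤
  val[4] = ⊤

no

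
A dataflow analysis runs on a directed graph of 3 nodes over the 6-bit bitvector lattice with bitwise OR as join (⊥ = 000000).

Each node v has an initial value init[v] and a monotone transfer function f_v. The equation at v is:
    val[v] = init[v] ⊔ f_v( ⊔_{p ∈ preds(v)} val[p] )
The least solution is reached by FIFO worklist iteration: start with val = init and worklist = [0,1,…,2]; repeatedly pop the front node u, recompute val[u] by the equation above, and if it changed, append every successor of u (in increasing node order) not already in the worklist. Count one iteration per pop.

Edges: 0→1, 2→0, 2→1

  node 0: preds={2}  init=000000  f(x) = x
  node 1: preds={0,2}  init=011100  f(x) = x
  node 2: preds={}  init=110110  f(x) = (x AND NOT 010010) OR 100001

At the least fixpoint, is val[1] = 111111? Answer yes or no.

Worklist (5 pops):
  #1 pop 0: in=110110 → 110110 (was 000000); enqueue []
  #2 pop 1: in=110110 → 111110 (was 011100); enqueue []
  #3 pop 2: in=000000 → 110111 (was 110110); enqueue [0,1]
  #4 pop 0: in=110111 → 110111 (was 110110); enqueue []
  #5 pop 1: in=110111 → 111111 (was 111110); enqueue []

Fixpoint:
  val[0] = 110111
  val[1] = 111111
  val[2] = 110111

yes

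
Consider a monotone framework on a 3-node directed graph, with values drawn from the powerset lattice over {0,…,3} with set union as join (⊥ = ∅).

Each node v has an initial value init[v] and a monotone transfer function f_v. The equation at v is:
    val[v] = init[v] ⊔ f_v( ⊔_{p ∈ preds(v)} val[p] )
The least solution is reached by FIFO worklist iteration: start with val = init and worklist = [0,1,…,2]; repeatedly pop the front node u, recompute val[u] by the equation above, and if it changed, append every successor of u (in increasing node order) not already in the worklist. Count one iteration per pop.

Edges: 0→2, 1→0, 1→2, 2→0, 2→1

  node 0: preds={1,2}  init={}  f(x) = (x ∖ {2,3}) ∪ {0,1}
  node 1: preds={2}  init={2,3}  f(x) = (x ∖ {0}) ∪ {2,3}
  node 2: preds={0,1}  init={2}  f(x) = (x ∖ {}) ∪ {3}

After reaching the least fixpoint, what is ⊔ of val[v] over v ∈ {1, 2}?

Trace (7 dequeues):
  [1] u=0 | in {2,3} | out {0,1} | prev {} | push {}
  [2] u=1 | in {2} | out {2,3} | ==
  [3] u=2 | in {0,1,2,3} | out {0,1,2,3} | prev {2} | push {0,1}
  [4] u=0 | in {0,1,2,3} | out {0,1} | ==
  [5] u=1 | in {0,1,2,3} | out {1,2,3} | prev {2,3} | push {0,2}
  [6] u=0 | in {0,1,2,3} | out {0,1} | ==
  [7] u=2 | in {0,1,2,3} | out {0,1,2,3} | ==

Converged values:
  [0] {0,1}
  [1] {1,2,3}
  [2] {0,1,2,3}

{0,1,2,3}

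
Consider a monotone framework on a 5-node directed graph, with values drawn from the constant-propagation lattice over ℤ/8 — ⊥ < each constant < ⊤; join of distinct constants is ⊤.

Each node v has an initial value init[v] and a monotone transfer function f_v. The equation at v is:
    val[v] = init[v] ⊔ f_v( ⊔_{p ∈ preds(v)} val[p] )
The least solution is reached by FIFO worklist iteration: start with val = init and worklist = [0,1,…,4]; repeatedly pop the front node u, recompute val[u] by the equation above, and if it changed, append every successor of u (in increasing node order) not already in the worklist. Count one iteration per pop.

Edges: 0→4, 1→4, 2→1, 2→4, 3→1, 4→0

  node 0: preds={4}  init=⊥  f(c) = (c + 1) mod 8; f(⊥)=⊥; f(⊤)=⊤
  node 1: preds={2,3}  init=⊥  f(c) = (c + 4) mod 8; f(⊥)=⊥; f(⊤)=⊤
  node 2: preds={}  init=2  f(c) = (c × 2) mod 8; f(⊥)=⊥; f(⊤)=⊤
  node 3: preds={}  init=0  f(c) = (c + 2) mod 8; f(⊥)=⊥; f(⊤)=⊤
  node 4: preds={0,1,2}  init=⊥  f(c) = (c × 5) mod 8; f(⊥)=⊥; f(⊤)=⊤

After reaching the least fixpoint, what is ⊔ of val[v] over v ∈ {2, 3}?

⊤

Worklist (7 pops):
  #1 pop 0: in=⊥ → ⊥ (no change)
  #2 pop 1: in=⊤ → ⊤ (was ⊥); enqueue []
  #3 pop 2: in=⊥ → 2 (no change)
  #4 pop 3: in=⊥ → 0 (no change)
  #5 pop 4: in=⊤ → ⊤ (was ⊥); enqueue [0]
  #6 pop 0: in=⊤ → ⊤ (was ⊥); enqueue [4]
  #7 pop 4: in=⊤ → ⊤ (no change)

Fixpoint:
  val[0] = ⊤
  val[1] = ⊤
  val[2] = 2
  val[3] = 0
  val[4] = ⊤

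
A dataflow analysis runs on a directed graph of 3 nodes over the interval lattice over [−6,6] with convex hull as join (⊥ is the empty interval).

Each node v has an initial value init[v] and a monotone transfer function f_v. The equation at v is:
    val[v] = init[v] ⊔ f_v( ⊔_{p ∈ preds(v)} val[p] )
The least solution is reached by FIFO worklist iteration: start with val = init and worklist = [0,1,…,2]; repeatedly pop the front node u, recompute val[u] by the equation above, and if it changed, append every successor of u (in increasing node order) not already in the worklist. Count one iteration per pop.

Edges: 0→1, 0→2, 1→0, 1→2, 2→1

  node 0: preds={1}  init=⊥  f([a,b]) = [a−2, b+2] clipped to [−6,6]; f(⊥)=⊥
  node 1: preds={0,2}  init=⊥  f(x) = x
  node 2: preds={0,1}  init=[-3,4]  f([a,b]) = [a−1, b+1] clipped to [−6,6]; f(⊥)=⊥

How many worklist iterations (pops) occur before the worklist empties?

10

Iteration log — 10 steps:
  step 1. node 0  ⊔preds=⊥  new=⊥  stable
  step 2. node 1  ⊔preds=[-3,4]  new=[-3,4]  old=⊥  +wl: 0
  step 3. node 2  ⊔preds=[-3,4]  new=[-4,5]  old=[-3,4]  +wl: 1
  step 4. node 0  ⊔preds=[-3,4]  new=[-5,6]  old=⊥  +wl: 2
  step 5. node 1  ⊔preds=[-5,6]  new=[-5,6]  old=[-3,4]  +wl: 0
  step 6. node 2  ⊔preds=[-5,6]  new=[-6,6]  old=[-4,5]  +wl: 1
  step 7. node 0  ⊔preds=[-5,6]  new=[-6,6]  old=[-5,6]  +wl: 2
  step 8. node 1  ⊔preds=[-6,6]  new=[-6,6]  old=[-5,6]  +wl: 0
  step 9. node 2  ⊔preds=[-6,6]  new=[-6,6]  stable
  step 10. node 0  ⊔preds=[-6,6]  new=[-6,6]  stable

Least fixpoint reached:
  node 0: [-6,6]
  node 1: [-6,6]
  node 2: [-6,6]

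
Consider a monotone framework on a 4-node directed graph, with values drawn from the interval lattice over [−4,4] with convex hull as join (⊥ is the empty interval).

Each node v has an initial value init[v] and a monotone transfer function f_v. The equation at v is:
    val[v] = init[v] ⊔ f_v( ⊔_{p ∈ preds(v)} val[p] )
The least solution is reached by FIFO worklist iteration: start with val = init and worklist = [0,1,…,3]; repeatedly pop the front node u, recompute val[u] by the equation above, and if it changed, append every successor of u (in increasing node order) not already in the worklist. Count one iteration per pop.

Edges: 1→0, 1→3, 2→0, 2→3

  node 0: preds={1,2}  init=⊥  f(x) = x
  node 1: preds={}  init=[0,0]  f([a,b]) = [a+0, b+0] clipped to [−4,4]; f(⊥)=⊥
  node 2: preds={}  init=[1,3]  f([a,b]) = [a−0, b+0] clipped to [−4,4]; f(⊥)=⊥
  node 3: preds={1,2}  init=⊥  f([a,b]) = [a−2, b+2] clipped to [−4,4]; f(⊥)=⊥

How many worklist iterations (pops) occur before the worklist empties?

Worklist (4 pops):
  #1 pop 0: in=[0,3] → [0,3] (was ⊥); enqueue []
  #2 pop 1: in=⊥ → [0,0] (no change)
  #3 pop 2: in=⊥ → [1,3] (no change)
  #4 pop 3: in=[0,3] → [-2,4] (was ⊥); enqueue []

Fixpoint:
  val[0] = [0,3]
  val[1] = [0,0]
  val[2] = [1,3]
  val[3] = [-2,4]

4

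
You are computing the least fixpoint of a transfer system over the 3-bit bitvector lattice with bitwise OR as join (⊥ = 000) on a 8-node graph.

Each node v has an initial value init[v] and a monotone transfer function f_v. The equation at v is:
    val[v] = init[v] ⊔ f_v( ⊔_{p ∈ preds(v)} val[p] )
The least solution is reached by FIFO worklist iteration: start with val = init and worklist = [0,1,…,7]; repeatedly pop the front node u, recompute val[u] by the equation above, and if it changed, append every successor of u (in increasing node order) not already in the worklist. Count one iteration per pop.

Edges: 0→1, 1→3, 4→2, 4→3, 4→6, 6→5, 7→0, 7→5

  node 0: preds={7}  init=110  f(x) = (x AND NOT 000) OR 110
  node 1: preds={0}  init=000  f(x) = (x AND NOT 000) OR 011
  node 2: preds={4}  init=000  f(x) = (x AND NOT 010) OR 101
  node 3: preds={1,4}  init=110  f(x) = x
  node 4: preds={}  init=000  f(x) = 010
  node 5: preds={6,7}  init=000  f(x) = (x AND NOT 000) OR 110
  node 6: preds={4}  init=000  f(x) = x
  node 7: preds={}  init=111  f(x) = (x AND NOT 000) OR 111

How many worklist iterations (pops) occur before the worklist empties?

Trace (11 dequeues):
  [1] u=0 | in 111 | out 111 | prev 110 | push {}
  [2] u=1 | in 111 | out 111 | prev 000 | push {}
  [3] u=2 | in 000 | out 101 | prev 000 | push {}
  [4] u=3 | in 111 | out 111 | prev 110 | push {}
  [5] u=4 | in 000 | out 010 | prev 000 | push {2,3}
  [6] u=5 | in 111 | out 111 | prev 000 | push {}
  [7] u=6 | in 010 | out 010 | prev 000 | push {5}
  [8] u=7 | in 000 | out 111 | ==
  [9] u=2 | in 010 | out 101 | ==
  [10] u=3 | in 111 | out 111 | ==
  [11] u=5 | in 111 | out 111 | ==

Converged values:
  [0] 111
  [1] 111
  [2] 101
  [3] 111
  [4] 010
  [5] 111
  [6] 010
  [7] 111

11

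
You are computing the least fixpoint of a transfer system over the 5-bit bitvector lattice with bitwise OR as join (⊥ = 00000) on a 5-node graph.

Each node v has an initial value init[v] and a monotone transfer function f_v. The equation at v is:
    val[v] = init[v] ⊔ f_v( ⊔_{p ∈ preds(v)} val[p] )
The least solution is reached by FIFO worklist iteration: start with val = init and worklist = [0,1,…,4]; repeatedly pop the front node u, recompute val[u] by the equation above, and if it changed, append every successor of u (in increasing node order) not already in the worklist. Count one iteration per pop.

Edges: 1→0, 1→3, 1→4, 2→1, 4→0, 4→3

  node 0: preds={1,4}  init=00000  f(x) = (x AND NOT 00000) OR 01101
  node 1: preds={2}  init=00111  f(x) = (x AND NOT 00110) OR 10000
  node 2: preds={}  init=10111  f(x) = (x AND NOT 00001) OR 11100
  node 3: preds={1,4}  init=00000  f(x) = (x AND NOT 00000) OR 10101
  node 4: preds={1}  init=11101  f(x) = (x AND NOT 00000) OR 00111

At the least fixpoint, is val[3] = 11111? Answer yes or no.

yes

Worklist (10 pops):
  #1 pop 0: in=11111 → 11111 (was 00000); enqueue []
  #2 pop 1: in=10111 → 10111 (was 00111); enqueue [0]
  #3 pop 2: in=00000 → 11111 (was 10111); enqueue [1]
  #4 pop 3: in=11111 → 11111 (was 00000); enqueue []
  #5 pop 4: in=10111 → 11111 (was 11101); enqueue [3]
  #6 pop 0: in=11111 → 11111 (no change)
  #7 pop 1: in=11111 → 11111 (was 10111); enqueue [0,4]
  #8 pop 3: in=11111 → 11111 (no change)
  #9 pop 0: in=11111 → 11111 (no change)
  #10 pop 4: in=11111 → 11111 (no change)

Fixpoint:
  val[0] = 11111
  val[1] = 11111
  val[2] = 11111
  val[3] = 11111
  val[4] = 11111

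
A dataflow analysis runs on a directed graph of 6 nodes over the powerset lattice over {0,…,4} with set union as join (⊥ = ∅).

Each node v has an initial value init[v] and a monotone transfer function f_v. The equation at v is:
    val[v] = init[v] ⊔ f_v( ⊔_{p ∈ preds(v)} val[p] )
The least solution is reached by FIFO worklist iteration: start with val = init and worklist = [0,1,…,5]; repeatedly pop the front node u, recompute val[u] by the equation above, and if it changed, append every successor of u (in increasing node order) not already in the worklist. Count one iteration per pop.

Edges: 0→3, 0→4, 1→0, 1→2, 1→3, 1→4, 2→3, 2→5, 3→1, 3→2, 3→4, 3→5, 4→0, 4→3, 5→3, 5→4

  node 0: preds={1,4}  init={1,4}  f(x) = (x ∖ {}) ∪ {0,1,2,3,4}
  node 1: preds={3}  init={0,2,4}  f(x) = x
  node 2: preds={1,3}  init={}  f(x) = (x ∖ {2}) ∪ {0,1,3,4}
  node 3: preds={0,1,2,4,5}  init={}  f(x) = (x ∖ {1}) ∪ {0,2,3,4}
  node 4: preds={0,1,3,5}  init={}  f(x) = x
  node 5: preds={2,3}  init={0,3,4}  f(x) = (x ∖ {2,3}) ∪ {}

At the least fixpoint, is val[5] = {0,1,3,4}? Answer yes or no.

yes

Iteration log — 11 steps:
  step 1. node 0  ⊔preds={0,2,4}  new={0,1,2,3,4}  old={1,4}  +wl: 
  step 2. node 1  ⊔preds={}  new={0,2,4}  stable
  step 3. node 2  ⊔preds={0,2,4}  new={0,1,3,4}  old={}  +wl: 
  step 4. node 3  ⊔preds={0,1,2,3,4}  new={0,2,3,4}  old={}  +wl: 1,2
  step 5. node 4  ⊔preds={0,1,2,3,4}  new={0,1,2,3,4}  old={}  +wl: 0,3
  step 6. node 5  ⊔preds={0,1,2,3,4}  new={0,1,3,4}  old={0,3,4}  +wl: 4
  step 7. node 1  ⊔preds={0,2,3,4}  new={0,2,3,4}  old={0,2,4}  +wl: 
  step 8. node 2  ⊔preds={0,2,3,4}  new={0,1,3,4}  stable
  step 9. node 0  ⊔preds={0,1,2,3,4}  new={0,1,2,3,4}  stable
  step 10. node 3  ⊔preds={0,1,2,3,4}  new={0,2,3,4}  stable
  step 11. node 4  ⊔preds={0,1,2,3,4}  new={0,1,2,3,4}  stable

Least fixpoint reached:
  node 0: {0,1,2,3,4}
  node 1: {0,2,3,4}
  node 2: {0,1,3,4}
  node 3: {0,2,3,4}
  node 4: {0,1,2,3,4}
  node 5: {0,1,3,4}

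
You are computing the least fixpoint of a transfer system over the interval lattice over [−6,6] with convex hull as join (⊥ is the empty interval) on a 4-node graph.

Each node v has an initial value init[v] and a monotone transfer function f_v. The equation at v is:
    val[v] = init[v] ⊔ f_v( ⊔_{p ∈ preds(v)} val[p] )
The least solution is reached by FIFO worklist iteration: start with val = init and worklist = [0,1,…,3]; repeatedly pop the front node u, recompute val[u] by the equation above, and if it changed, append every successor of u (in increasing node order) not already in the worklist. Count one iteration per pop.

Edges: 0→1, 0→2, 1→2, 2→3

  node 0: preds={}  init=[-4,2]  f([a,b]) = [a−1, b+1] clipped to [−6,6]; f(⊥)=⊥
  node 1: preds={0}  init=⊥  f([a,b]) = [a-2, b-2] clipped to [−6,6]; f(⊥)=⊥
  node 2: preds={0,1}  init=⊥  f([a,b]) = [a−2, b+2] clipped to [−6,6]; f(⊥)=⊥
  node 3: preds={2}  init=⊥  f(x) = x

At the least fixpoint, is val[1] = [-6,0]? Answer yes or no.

yes

Iteration log — 4 steps:
  step 1. node 0  ⊔preds=⊥  new=[-4,2]  stable
  step 2. node 1  ⊔preds=[-4,2]  new=[-6,0]  old=⊥  +wl: 
  step 3. node 2  ⊔preds=[-6,2]  new=[-6,4]  old=⊥  +wl: 
  step 4. node 3  ⊔preds=[-6,4]  new=[-6,4]  old=⊥  +wl: 

Least fixpoint reached:
  node 0: [-4,2]
  node 1: [-6,0]
  node 2: [-6,4]
  node 3: [-6,4]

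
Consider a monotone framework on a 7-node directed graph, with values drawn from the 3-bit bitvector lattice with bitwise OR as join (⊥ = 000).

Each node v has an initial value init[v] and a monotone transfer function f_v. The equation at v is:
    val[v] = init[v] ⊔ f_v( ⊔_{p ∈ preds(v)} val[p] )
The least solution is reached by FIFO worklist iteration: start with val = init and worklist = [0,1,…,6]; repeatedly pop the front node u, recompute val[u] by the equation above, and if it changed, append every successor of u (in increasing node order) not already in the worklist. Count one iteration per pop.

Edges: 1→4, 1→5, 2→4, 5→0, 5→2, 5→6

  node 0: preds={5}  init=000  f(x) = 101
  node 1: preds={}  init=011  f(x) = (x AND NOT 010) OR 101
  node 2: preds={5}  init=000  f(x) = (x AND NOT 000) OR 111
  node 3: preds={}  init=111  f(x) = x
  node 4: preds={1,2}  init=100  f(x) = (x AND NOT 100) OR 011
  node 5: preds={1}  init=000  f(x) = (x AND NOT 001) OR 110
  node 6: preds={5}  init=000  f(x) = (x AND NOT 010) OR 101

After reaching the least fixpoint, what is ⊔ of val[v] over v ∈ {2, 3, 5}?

111

Worklist (9 pops):
  #1 pop 0: in=000 → 101 (was 000); enqueue []
  #2 pop 1: in=000 → 111 (was 011); enqueue []
  #3 pop 2: in=000 → 111 (was 000); enqueue []
  #4 pop 3: in=000 → 111 (no change)
  #5 pop 4: in=111 → 111 (was 100); enqueue []
  #6 pop 5: in=111 → 110 (was 000); enqueue [0,2]
  #7 pop 6: in=110 → 101 (was 000); enqueue []
  #8 pop 0: in=110 → 101 (no change)
  #9 pop 2: in=110 → 111 (no change)

Fixpoint:
  val[0] = 101
  val[1] = 111
  val[2] = 111
  val[3] = 111
  val[4] = 111
  val[5] = 110
  val[6] = 101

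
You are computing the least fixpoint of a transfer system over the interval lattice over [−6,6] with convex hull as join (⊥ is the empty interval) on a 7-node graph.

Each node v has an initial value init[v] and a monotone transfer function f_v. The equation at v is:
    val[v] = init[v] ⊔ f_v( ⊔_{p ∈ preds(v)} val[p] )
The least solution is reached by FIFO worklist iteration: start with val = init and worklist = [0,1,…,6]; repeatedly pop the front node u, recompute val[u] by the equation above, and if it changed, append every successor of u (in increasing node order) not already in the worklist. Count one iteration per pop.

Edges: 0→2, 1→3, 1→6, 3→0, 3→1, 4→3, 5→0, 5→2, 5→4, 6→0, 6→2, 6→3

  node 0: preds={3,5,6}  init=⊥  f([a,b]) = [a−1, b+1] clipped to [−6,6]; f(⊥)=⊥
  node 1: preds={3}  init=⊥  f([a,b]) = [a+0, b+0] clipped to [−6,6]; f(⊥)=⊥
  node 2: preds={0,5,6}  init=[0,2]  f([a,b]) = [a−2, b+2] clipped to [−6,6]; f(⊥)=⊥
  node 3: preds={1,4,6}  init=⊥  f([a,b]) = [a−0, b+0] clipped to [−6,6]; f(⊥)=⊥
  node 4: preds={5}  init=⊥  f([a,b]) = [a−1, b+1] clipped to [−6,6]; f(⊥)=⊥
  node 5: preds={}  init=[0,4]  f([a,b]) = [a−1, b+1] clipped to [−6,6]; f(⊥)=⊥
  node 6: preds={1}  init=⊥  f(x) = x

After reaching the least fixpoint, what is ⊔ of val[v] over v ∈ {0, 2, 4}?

Worklist (16 pops):
  #1 pop 0: in=[0,4] → [-1,5] (was ⊥); enqueue []
  #2 pop 1: in=⊥ → ⊥ (no change)
  #3 pop 2: in=[-1,5] → [-3,6] (was [0,2]); enqueue []
  #4 pop 3: in=⊥ → ⊥ (no change)
  #5 pop 4: in=[0,4] → [-1,5] (was ⊥); enqueue [3]
  #6 pop 5: in=⊥ → [0,4] (no change)
  #7 pop 6: in=⊥ → ⊥ (no change)
  #8 pop 3: in=[-1,5] → [-1,5] (was ⊥); enqueue [0,1]
  #9 pop 0: in=[-1,5] → [-2,6] (was [-1,5]); enqueue [2]
  #10 pop 1: in=[-1,5] → [-1,5] (was ⊥); enqueue [3,6]
  #11 pop 2: in=[-2,6] → [-4,6] (was [-3,6]); enqueue []
  #12 pop 3: in=[-1,5] → [-1,5] (no change)
  #13 pop 6: in=[-1,5] → [-1,5] (was ⊥); enqueue [0,2,3]
  #14 pop 0: in=[-1,5] → [-2,6] (no change)
  #15 pop 2: in=[-2,6] → [-4,6] (no change)
  #16 pop 3: in=[-1,5] → [-1,5] (no change)

Fixpoint:
  val[0] = [-2,6]
  val[1] = [-1,5]
  val[2] = [-4,6]
  val[3] = [-1,5]
  val[4] = [-1,5]
  val[5] = [0,4]
  val[6] = [-1,5]

[-4,6]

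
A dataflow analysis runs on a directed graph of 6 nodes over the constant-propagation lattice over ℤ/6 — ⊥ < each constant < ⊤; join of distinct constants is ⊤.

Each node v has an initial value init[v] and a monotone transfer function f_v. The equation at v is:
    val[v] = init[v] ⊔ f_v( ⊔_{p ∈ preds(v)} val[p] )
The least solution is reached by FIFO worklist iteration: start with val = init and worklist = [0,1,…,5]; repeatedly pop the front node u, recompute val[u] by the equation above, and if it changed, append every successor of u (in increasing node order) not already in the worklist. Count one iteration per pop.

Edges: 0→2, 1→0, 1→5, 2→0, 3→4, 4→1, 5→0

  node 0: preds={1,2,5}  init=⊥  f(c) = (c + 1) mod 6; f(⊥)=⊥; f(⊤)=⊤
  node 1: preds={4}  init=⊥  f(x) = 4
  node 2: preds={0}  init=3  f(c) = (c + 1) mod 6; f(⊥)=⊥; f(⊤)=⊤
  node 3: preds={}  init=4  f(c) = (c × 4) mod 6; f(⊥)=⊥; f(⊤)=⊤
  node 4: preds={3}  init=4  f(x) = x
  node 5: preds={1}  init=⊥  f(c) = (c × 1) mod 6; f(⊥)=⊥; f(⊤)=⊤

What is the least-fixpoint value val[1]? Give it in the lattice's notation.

Worklist (8 pops):
  #1 pop 0: in=3 → 4 (was ⊥); enqueue []
  #2 pop 1: in=4 → 4 (was ⊥); enqueue [0]
  #3 pop 2: in=4 → ⊤ (was 3); enqueue []
  #4 pop 3: in=⊥ → 4 (no change)
  #5 pop 4: in=4 → 4 (no change)
  #6 pop 5: in=4 → 4 (was ⊥); enqueue []
  #7 pop 0: in=⊤ → ⊤ (was 4); enqueue [2]
  #8 pop 2: in=⊤ → ⊤ (no change)

Fixpoint:
  val[0] = ⊤
  val[1] = 4
  val[2] = ⊤
  val[3] = 4
  val[4] = 4
  val[5] = 4

4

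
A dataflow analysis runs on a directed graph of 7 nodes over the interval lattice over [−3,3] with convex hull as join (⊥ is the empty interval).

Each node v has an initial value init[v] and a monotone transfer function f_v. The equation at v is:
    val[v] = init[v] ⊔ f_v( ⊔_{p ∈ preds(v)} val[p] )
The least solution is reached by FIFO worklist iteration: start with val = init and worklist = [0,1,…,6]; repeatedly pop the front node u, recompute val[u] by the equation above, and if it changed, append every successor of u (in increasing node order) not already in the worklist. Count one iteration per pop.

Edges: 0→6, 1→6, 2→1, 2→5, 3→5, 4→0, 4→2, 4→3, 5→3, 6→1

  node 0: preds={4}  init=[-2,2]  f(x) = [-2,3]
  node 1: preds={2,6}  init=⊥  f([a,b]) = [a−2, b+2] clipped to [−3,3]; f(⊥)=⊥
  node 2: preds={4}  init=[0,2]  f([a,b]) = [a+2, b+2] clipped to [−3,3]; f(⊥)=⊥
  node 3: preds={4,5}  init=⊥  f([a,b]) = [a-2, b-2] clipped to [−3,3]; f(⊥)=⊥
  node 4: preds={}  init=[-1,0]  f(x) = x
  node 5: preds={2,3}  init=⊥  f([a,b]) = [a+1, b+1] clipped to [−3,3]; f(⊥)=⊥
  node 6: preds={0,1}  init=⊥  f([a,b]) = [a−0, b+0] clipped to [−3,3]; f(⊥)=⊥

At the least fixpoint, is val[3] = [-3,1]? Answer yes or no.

yes

Trace (12 dequeues):
  [1] u=0 | in [-1,0] | out [-2,3] | prev [-2,2] | push {}
  [2] u=1 | in [0,2] | out [-2,3] | prev ⊥ | push {}
  [3] u=2 | in [-1,0] | out [0,2] | ==
  [4] u=3 | in [-1,0] | out [-3,-2] | prev ⊥ | push {}
  [5] u=4 | in ⊥ | out [-1,0] | ==
  [6] u=5 | in [-3,2] | out [-2,3] | prev ⊥ | push {3}
  [7] u=6 | in [-2,3] | out [-2,3] | prev ⊥ | push {1}
  [8] u=3 | in [-2,3] | out [-3,1] | prev [-3,-2] | push {5}
  [9] u=1 | in [-2,3] | out [-3,3] | prev [-2,3] | push {6}
  [10] u=5 | in [-3,2] | out [-2,3] | ==
  [11] u=6 | in [-3,3] | out [-3,3] | prev [-2,3] | push {1}
  [12] u=1 | in [-3,3] | out [-3,3] | ==

Converged values:
  [0] [-2,3]
  [1] [-3,3]
  [2] [0,2]
  [3] [-3,1]
  [4] [-1,0]
  [5] [-2,3]
  [6] [-3,3]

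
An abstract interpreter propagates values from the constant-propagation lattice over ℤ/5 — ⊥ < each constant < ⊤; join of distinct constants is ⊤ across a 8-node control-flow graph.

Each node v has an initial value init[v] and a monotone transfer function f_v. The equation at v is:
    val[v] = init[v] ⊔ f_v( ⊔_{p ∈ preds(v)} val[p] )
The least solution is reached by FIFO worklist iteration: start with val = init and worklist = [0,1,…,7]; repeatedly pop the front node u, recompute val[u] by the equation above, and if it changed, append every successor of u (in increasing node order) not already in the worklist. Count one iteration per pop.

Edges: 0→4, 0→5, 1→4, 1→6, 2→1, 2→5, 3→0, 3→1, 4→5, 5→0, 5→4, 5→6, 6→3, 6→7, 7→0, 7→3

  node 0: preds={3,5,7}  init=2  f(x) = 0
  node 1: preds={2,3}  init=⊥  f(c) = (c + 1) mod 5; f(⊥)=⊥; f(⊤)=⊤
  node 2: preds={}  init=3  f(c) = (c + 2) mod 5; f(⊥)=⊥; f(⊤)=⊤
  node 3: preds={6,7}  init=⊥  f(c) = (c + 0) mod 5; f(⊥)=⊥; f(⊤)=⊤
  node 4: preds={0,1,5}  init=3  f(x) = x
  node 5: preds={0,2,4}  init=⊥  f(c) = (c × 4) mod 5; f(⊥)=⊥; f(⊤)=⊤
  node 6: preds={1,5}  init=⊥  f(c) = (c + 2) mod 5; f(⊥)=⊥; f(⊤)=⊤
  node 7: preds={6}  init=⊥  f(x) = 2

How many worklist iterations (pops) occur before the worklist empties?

15

Trace (15 dequeues):
  [1] u=0 | in ⊥ | out ⊤ | prev 2 | push {}
  [2] u=1 | in 3 | out 4 | prev ⊥ | push {}
  [3] u=2 | in ⊥ | out 3 | ==
  [4] u=3 | in ⊥ | out ⊥ | ==
  [5] u=4 | in ⊤ | out ⊤ | prev 3 | push {}
  [6] u=5 | in ⊤ | out ⊤ | prev ⊥ | push {0,4}
  [7] u=6 | in ⊤ | out ⊤ | prev ⊥ | push {3}
  [8] u=7 | in ⊤ | out 2 | prev ⊥ | push {}
  [9] u=0 | in ⊤ | out ⊤ | ==
  [10] u=4 | in ⊤ | out ⊤ | ==
  [11] u=3 | in ⊤ | out ⊤ | prev ⊥ | push {0,1}
  [12] u=0 | in ⊤ | out ⊤ | ==
  [13] u=1 | in ⊤ | out ⊤ | prev 4 | push {4,6}
  [14] u=4 | in ⊤ | out ⊤ | ==
  [15] u=6 | in ⊤ | out ⊤ | ==

Converged values:
  [0] ⊤
  [1] ⊤
  [2] 3
  [3] ⊤
  [4] ⊤
  [5] ⊤
  [6] ⊤
  [7] 2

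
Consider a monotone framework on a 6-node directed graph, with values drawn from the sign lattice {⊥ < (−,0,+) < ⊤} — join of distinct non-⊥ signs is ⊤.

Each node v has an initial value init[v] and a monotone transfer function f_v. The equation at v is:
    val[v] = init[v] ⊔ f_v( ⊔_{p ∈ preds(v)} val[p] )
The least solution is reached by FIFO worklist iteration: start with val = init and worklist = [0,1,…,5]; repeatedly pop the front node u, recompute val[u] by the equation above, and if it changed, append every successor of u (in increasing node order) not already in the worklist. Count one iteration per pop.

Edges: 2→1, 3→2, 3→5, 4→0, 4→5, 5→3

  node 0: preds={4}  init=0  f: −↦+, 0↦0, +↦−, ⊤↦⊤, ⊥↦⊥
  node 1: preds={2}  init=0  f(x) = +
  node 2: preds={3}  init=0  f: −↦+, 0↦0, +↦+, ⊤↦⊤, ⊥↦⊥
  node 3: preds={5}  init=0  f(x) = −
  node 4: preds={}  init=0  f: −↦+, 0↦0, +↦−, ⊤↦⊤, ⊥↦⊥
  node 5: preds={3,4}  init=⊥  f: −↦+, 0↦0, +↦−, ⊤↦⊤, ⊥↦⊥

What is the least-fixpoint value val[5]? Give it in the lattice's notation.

Iteration log — 9 steps:
  step 1. node 0  ⊔preds=0  new=0  stable
  step 2. node 1  ⊔preds=0  new=⊤  old=0  +wl: 
  step 3. node 2  ⊔preds=0  new=0  stable
  step 4. node 3  ⊔preds=⊥  new=⊤  old=0  +wl: 2
  step 5. node 4  ⊔preds=⊥  new=0  stable
  step 6. node 5  ⊔preds=⊤  new=⊤  old=⊥  +wl: 3
  step 7. node 2  ⊔preds=⊤  new=⊤  old=0  +wl: 1
  step 8. node 3  ⊔preds=⊤  new=⊤  stable
  step 9. node 1  ⊔preds=⊤  new=⊤  stable

Least fixpoint reached:
  node 0: 0
  node 1: ⊤
  node 2: ⊤
  node 3: ⊤
  node 4: 0
  node 5: ⊤

⊤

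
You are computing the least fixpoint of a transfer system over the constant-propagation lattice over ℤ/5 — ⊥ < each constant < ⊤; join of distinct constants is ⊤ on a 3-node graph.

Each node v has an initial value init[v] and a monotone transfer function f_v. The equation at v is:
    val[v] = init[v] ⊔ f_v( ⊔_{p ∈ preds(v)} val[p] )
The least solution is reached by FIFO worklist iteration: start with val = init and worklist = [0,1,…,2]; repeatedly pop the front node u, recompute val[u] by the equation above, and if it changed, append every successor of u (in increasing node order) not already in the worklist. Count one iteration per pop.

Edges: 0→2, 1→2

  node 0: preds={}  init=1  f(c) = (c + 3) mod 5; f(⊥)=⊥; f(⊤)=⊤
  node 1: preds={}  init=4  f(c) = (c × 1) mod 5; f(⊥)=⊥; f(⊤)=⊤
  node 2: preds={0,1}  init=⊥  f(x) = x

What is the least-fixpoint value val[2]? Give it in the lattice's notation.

⊤

Trace (3 dequeues):
  [1] u=0 | in ⊥ | out 1 | ==
  [2] u=1 | in ⊥ | out 4 | ==
  [3] u=2 | in ⊤ | out ⊤ | prev ⊥ | push {}

Converged values:
  [0] 1
  [1] 4
  [2] ⊤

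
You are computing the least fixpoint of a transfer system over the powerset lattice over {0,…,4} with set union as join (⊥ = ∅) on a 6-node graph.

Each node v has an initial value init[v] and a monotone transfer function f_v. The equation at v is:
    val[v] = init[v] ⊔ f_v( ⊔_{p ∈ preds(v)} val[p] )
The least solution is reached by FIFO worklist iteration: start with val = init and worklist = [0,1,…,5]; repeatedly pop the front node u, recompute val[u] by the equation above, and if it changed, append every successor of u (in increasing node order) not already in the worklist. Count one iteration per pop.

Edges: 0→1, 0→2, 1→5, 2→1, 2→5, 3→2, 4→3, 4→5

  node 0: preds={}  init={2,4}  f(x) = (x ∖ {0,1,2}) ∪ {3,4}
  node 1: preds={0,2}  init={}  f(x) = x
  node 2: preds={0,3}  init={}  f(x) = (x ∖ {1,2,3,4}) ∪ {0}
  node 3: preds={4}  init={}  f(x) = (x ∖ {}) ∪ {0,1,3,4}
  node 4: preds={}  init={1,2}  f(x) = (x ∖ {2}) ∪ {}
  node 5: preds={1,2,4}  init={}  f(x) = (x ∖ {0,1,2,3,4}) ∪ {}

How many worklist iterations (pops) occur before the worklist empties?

9

Worklist (9 pops):
  #1 pop 0: in={} → {2,3,4} (was {2,4}); enqueue []
  #2 pop 1: in={2,3,4} → {2,3,4} (was {}); enqueue []
  #3 pop 2: in={2,3,4} → {0} (was {}); enqueue [1]
  #4 pop 3: in={1,2} → {0,1,2,3,4} (was {}); enqueue [2]
  #5 pop 4: in={} → {1,2} (no change)
  #6 pop 5: in={0,1,2,3,4} → {} (no change)
  #7 pop 1: in={0,2,3,4} → {0,2,3,4} (was {2,3,4}); enqueue [5]
  #8 pop 2: in={0,1,2,3,4} → {0} (no change)
  #9 pop 5: in={0,1,2,3,4} → {} (no change)

Fixpoint:
  val[0] = {2,3,4}
  val[1] = {0,2,3,4}
  val[2] = {0}
  val[3] = {0,1,2,3,4}
  val[4] = {1,2}
  val[5] = {}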